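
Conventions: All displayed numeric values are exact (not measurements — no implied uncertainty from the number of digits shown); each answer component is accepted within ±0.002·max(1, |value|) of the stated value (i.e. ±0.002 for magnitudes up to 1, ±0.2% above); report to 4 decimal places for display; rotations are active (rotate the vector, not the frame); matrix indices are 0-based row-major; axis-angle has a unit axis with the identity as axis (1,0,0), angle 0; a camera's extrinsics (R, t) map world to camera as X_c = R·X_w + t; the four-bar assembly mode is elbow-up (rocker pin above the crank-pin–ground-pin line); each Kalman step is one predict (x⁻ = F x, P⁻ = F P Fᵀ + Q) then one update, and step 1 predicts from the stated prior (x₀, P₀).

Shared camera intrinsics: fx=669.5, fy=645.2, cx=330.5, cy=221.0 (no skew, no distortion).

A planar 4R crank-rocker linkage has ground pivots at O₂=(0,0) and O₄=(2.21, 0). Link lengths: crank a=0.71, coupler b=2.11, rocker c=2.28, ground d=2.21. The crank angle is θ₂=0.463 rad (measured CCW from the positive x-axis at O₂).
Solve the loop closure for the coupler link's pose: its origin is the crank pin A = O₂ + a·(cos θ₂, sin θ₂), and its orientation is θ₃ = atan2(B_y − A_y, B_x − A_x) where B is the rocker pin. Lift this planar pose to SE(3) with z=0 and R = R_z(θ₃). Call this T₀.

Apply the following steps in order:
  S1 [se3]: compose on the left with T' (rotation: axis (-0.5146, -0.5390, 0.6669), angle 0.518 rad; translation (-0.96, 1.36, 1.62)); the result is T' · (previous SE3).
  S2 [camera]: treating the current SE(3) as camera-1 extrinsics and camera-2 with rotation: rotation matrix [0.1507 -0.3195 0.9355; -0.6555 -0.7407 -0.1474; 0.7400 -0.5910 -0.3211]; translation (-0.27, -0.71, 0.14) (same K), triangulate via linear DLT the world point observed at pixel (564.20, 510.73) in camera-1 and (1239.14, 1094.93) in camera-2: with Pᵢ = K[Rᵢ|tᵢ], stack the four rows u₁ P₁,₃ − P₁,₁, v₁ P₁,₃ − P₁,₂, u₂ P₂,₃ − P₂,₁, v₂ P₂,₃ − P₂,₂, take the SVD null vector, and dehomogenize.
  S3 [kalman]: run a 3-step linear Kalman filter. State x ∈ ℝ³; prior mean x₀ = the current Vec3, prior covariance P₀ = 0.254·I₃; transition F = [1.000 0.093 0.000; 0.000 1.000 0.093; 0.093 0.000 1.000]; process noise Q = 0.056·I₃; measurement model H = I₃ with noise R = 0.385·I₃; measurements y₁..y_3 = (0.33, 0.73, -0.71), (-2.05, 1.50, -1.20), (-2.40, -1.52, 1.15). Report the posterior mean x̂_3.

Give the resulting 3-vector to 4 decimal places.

source (fourbar_fk): coupler pose = R=[0.4553 -0.8903 0.0000; 0.8903 0.4553 0.0000; 0.0000 0.0000 1.0000], t=(0.6352, 0.3171, 0.0000)
after S1 (compose_se3): R=[0.1498 -0.9382 -0.3119; 0.9744 0.0865 0.2076; -0.1678 -0.3350 0.9271], t=(-0.4792, 1.8805, 1.6652)
after S2 (triangulate): (-0.4878, -1.9783, 0.7280)
after S3 (kf_track): (-1.4183, -0.5196, 0.0204)

result = (-1.4183, -0.5196, 0.0204)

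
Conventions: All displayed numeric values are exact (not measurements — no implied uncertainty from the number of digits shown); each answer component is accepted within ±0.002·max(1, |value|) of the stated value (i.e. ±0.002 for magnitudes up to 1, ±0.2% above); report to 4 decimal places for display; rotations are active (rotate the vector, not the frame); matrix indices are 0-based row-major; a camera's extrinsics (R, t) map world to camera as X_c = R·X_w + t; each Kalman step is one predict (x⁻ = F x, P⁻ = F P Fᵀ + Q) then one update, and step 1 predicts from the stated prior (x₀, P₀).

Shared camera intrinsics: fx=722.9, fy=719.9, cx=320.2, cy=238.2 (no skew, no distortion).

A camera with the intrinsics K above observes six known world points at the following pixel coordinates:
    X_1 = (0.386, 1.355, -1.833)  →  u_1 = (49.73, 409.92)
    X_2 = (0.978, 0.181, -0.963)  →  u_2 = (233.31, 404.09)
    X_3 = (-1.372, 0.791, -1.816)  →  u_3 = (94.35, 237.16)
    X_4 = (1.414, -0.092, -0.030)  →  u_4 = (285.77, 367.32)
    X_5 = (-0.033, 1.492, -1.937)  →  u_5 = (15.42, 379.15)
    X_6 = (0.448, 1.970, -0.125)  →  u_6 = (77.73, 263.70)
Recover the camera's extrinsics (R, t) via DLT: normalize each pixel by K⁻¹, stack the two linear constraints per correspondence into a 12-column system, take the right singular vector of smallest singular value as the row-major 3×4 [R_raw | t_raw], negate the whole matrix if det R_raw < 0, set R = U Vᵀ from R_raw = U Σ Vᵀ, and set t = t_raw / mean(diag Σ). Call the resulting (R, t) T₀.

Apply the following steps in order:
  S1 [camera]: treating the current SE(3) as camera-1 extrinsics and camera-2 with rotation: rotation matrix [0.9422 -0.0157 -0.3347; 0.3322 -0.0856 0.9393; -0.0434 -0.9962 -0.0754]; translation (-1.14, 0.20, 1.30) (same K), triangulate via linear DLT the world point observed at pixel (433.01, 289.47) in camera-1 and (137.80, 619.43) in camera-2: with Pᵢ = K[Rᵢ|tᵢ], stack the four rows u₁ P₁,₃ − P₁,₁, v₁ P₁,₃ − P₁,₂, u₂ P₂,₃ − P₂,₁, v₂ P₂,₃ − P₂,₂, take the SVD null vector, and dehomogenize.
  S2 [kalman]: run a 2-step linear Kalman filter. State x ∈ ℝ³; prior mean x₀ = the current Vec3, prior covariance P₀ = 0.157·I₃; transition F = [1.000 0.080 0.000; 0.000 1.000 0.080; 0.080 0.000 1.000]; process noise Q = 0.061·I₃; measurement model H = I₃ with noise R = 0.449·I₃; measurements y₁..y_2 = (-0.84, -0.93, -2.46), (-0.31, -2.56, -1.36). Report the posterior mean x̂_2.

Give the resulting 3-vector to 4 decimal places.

result = (-0.1151, -1.7230, -0.5901)

source (pnp_recover): camera pose = R=[-0.0732 -0.9785 0.1930; 0.7932 -0.1745 -0.5835; 0.6046 0.1104 0.7889], t=(-0.3303, 0.1601, 6.5117)
after S1 (triangulate): (0.7884, -1.4248, 0.8559)
after S2 (kf_track): (-0.1151, -1.7230, -0.5901)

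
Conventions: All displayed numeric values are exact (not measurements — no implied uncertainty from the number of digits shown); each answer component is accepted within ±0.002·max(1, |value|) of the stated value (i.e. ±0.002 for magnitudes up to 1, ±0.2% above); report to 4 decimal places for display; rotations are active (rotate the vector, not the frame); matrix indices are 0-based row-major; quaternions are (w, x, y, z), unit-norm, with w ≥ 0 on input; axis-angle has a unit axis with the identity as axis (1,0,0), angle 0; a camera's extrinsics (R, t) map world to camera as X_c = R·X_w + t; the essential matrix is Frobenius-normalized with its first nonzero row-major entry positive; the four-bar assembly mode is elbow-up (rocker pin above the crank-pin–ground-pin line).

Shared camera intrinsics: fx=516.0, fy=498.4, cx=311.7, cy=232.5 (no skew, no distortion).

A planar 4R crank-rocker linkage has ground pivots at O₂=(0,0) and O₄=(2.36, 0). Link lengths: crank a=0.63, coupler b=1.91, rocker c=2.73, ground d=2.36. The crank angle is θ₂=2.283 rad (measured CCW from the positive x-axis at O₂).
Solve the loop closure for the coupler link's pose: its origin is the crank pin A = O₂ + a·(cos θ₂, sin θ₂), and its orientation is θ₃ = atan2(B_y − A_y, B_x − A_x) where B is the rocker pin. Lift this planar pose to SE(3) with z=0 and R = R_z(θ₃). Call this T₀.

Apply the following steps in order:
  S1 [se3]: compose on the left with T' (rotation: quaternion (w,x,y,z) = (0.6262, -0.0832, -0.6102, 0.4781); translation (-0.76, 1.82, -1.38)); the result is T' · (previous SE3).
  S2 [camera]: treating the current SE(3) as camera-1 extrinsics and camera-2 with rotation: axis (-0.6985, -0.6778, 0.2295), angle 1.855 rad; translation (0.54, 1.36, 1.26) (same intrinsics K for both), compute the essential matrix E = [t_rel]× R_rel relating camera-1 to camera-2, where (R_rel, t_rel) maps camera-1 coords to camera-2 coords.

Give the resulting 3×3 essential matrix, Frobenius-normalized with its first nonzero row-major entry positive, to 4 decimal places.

matrix = [0.3914 -0.3663 -0.0197; 0.2448 0.6044 0.0124; 0.5353 -0.0080 -0.0123]

source (fourbar_fk): coupler pose = R=[0.5332 -0.8460 0.0000; 0.8460 0.5332 0.0000; 0.0000 0.0000 1.0000], t=(-0.4117, 0.4769, 0.0000)
after S1 (compose_se3): R=[-0.5283 -0.0944 -0.8438; 0.8209 -0.3104 -0.4793; -0.2167 -0.9459 0.2414], t=(-0.9140, 1.7839, -1.9898)
after S2 (essential): [0.3914 -0.3663 -0.0197; 0.2448 0.6044 0.0124; 0.5353 -0.0080 -0.0123]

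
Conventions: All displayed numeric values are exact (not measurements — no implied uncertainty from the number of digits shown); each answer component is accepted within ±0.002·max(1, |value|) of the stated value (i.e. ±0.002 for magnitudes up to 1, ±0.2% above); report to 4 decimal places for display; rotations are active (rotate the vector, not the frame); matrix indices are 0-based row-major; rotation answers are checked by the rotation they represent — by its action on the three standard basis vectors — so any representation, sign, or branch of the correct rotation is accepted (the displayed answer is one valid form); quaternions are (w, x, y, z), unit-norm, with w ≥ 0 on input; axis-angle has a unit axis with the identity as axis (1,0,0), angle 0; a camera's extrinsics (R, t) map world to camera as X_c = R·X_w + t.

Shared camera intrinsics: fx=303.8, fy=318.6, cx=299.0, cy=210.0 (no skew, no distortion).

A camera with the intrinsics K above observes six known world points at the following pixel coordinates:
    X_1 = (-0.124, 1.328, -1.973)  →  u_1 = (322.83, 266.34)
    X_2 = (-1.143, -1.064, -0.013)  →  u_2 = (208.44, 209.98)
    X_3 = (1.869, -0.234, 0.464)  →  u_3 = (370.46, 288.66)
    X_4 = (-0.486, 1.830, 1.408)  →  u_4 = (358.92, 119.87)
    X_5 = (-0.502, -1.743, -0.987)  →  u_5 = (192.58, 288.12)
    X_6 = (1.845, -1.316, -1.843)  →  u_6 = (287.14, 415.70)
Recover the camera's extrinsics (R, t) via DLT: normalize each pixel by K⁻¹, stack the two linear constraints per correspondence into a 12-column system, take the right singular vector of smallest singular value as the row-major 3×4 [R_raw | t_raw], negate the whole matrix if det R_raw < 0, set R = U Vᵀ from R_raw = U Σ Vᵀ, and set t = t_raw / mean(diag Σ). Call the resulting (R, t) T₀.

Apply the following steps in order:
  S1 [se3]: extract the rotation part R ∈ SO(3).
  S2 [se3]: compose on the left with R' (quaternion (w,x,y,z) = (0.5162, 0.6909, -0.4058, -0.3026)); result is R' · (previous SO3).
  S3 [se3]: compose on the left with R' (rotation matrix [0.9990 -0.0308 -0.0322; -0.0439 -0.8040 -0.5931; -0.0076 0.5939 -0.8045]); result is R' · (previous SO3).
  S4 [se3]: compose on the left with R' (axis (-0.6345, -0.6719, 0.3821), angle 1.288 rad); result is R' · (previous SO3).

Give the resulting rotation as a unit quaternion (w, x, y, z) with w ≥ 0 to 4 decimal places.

rotation (quat) = (0.8785, -0.4743, -0.0540, -0.0196)

source (pnp_recover): camera pose = R=[0.6287 0.7677 0.1238; 0.5393 -0.3157 -0.7807; -0.5603 0.5576 -0.6125], t=(-0.1100, 0.2700, 5.4697)
after S1 (rot_of_se3): [0.6287 0.7677 0.1238; 0.5393 -0.3157 -0.7807; -0.5603 0.5576 -0.6125]
after S2 (compose_so3): [0.6416 -0.0140 0.7669; -0.3612 -0.8876 0.2859; 0.6767 -0.4604 -0.5745]
after S3 (compose_so3): [0.6303 0.0282 0.7759; -0.1392 0.9873 0.0772; -0.7638 -0.1566 0.6262]
after S4 (compose_so3): [0.9934 0.0857 -0.0764; 0.0169 0.5494 0.8354; 0.1135 -0.8312 0.5443]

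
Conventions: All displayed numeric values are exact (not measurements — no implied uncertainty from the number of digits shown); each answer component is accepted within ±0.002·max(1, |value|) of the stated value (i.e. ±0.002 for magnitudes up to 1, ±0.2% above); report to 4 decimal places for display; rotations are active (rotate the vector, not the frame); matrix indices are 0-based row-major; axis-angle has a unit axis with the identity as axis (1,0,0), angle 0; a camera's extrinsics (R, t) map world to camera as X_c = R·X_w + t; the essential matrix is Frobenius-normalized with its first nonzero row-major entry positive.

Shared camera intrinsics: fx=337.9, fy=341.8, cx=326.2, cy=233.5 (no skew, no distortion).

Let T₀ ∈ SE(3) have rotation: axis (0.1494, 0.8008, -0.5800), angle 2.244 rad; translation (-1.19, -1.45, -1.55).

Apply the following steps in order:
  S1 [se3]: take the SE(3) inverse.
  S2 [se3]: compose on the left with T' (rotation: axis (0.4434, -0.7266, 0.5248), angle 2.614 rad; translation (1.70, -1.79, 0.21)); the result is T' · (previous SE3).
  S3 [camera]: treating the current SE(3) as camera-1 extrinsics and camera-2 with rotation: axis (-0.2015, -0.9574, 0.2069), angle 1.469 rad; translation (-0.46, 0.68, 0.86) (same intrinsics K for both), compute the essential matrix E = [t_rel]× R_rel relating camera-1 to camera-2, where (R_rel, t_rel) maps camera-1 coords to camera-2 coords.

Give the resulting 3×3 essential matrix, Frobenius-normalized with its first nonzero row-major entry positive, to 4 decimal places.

after S1 (invert_se3): R=[-0.5873 -0.2592 -0.7668; 0.6477 0.4176 -0.6372; 0.4854 -0.8709 -0.0774], t=(-2.2632, 0.3886, -0.8050)
after S2 (compose_se3): R=[-0.2350 -0.2913 0.9273; -0.1781 0.9508 0.2536; -0.9555 -0.1056 -0.2753], t=(2.4353, -0.2303, -1.5069)
after S3 (essential): [0.0577 -0.0100 0.3555; -0.1667 -0.3557 -0.5032; -0.0806 -0.5907 0.3274]

matrix = [0.0577 -0.0100 0.3555; -0.1667 -0.3557 -0.5032; -0.0806 -0.5907 0.3274]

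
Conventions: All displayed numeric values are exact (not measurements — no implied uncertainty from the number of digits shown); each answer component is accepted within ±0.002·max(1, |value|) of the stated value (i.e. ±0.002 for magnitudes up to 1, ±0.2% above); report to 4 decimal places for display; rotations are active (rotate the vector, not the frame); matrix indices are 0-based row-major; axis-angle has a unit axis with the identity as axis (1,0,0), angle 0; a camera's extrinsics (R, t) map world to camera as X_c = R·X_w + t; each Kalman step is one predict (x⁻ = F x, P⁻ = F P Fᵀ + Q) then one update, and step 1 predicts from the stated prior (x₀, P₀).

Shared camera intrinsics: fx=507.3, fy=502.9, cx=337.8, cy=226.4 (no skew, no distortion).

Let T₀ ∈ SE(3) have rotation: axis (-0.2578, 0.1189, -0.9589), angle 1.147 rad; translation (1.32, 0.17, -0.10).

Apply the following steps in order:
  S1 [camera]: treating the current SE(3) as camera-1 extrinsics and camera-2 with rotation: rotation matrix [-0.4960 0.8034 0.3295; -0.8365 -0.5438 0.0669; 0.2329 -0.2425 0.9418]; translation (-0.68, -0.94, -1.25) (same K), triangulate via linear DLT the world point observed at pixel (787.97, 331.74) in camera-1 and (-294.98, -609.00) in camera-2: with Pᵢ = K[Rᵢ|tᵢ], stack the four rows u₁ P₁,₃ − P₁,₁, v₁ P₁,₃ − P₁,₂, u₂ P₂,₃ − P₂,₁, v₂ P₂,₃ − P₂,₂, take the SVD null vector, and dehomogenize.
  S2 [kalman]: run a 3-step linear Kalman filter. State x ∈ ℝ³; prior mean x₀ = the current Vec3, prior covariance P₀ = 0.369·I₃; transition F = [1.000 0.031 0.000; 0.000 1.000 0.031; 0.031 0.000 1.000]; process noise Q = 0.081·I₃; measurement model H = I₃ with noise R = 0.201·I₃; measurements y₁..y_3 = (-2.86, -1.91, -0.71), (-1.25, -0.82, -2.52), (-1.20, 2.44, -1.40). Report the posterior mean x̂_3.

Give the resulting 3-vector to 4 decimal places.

result = (-1.4297, 0.5667, -1.3741)

after S1 (triangulate): (-0.0520, -0.3868, 1.6103)
after S2 (kf_track): (-1.4297, 0.5667, -1.3741)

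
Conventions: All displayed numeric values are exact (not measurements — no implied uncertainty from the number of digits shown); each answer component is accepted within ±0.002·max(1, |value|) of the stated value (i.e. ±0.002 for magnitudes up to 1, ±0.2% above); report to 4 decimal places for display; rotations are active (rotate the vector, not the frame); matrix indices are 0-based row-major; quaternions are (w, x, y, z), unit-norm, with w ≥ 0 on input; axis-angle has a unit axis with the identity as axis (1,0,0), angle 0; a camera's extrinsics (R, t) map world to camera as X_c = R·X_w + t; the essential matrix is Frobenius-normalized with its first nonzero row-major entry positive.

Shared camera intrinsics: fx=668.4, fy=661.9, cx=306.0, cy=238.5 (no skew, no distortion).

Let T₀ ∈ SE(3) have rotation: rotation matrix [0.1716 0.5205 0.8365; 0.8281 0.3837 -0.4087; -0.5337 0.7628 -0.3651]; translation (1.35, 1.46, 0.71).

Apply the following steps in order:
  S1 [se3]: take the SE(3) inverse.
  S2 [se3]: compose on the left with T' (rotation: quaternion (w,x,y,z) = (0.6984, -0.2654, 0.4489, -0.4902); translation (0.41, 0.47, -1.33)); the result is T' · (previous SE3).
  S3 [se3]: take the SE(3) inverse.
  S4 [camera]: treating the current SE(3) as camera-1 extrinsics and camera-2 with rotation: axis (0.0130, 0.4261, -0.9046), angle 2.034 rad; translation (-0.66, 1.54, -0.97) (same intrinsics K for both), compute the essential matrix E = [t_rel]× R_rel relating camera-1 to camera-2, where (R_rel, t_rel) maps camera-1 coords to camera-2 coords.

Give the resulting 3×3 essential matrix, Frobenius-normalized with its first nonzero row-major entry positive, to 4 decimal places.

after S1 (invert_se3): R=[0.1716 0.8281 -0.5337; 0.5205 0.3837 0.7628; 0.8365 -0.4087 -0.3651], t=(-1.0618, -1.8045, -0.2733)
after S2 (compose_se3): R=[0.9944 -0.0949 -0.0455; -0.0194 -0.5907 0.8067; -0.1034 -0.8013 -0.5893], t=(-0.7616, 0.7859, 0.3979)
after S3 (invert_se3): R=[0.9944 -0.0194 -0.1034; -0.0949 -0.5907 -0.8013; -0.0455 0.8067 -0.5893], t=(0.8138, 0.7108, -0.4342)
after S4 (essential): [0.4970 -0.0369 0.4738; -0.2168 -0.2450 -0.0096; -0.1910 -0.5645 0.2547]

matrix = [0.4970 -0.0369 0.4738; -0.2168 -0.2450 -0.0096; -0.1910 -0.5645 0.2547]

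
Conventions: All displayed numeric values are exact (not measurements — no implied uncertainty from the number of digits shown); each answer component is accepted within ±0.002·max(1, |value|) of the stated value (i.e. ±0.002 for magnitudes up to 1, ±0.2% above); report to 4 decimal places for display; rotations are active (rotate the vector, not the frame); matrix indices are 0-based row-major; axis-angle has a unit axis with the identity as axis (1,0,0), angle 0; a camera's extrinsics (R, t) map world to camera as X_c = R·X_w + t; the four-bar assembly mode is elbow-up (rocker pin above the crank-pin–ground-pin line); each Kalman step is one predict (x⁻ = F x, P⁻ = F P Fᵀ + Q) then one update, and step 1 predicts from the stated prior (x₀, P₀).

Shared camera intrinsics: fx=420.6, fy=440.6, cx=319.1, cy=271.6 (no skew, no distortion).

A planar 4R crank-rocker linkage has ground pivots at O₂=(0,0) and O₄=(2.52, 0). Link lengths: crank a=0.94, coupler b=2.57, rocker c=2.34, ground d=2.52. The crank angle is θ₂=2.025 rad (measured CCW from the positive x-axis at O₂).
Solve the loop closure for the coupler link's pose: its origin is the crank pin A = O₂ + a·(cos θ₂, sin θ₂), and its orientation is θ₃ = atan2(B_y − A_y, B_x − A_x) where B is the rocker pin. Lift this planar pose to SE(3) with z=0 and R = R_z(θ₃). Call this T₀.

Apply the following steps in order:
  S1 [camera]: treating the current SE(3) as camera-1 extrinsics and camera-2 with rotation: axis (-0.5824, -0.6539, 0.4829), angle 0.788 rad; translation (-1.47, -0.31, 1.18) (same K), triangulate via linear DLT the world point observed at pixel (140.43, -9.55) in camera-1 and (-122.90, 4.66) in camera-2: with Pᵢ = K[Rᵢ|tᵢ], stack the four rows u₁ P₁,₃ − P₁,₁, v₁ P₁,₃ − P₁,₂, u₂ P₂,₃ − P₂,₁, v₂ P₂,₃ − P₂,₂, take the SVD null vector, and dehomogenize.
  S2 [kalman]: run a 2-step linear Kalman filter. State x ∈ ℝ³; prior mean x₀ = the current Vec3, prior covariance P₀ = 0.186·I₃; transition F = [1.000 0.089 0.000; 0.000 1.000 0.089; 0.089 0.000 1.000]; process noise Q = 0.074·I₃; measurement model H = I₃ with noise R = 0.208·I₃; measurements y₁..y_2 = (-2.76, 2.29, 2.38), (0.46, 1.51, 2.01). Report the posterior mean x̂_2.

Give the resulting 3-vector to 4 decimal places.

source (fourbar_fk): coupler pose = R=[0.8462 -0.5328 0.0000; 0.5328 0.8462 0.0000; 0.0000 0.0000 1.0000], t=(-0.4124, 0.8447, 0.0000)
after S1 (triangulate): (-0.8482, -1.2696, 1.0682)
after S2 (kf_track): (-0.7145, 1.2401, 1.8570)

result = (-0.7145, 1.2401, 1.8570)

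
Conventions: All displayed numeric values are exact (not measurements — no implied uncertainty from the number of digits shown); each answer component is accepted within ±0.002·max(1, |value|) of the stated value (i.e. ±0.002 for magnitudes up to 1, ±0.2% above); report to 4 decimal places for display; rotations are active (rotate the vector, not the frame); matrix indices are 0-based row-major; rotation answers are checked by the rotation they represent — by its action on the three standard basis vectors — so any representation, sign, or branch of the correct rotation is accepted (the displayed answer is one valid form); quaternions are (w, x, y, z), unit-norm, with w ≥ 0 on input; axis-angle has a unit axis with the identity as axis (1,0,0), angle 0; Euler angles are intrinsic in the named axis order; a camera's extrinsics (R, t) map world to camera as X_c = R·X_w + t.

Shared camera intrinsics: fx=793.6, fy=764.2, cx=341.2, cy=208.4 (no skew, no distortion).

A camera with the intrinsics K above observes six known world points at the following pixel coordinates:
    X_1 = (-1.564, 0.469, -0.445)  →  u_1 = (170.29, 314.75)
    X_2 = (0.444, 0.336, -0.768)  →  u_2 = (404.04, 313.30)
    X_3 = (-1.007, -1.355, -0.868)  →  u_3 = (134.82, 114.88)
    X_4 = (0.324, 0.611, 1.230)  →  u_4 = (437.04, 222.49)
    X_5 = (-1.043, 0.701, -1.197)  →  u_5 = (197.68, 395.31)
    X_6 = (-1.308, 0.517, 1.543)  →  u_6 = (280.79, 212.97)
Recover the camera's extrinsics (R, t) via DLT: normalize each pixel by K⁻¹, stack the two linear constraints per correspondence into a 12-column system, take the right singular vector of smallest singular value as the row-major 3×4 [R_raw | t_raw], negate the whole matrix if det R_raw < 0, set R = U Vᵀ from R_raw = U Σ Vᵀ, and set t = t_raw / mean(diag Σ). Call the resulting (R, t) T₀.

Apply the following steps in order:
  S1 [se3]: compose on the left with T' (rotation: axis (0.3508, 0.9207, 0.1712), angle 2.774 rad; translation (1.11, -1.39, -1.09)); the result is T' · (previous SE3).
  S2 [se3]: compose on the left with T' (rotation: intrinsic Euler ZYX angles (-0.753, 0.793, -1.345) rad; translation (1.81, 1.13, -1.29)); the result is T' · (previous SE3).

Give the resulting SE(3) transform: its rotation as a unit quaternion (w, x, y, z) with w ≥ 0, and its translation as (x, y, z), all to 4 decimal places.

rotation (quat) = (0.3687, -0.2627, -0.7120, 0.5367), translation = (-1.1749, -4.5950, -4.9095)

source (pnp_recover): camera pose = R=[0.9449 0.2073 0.2533; -0.0819 0.8990 -0.4303; -0.3169 0.3858 0.8664], t=(0.1299, 0.1400, 6.0400)
after S1 (compose_se3): R=[-0.8447 0.5343 -0.0311; 0.5337 0.8453 0.0250; 0.0397 0.0045 -0.9992], t=(3.7976, -0.1230, -6.3520)
after S2 (compose_se3): R=[-0.5901 -0.0218 -0.8070; 0.7698 0.2858 -0.5707; 0.2431 -0.9580 -0.1519], t=(-1.1749, -4.5950, -4.9095)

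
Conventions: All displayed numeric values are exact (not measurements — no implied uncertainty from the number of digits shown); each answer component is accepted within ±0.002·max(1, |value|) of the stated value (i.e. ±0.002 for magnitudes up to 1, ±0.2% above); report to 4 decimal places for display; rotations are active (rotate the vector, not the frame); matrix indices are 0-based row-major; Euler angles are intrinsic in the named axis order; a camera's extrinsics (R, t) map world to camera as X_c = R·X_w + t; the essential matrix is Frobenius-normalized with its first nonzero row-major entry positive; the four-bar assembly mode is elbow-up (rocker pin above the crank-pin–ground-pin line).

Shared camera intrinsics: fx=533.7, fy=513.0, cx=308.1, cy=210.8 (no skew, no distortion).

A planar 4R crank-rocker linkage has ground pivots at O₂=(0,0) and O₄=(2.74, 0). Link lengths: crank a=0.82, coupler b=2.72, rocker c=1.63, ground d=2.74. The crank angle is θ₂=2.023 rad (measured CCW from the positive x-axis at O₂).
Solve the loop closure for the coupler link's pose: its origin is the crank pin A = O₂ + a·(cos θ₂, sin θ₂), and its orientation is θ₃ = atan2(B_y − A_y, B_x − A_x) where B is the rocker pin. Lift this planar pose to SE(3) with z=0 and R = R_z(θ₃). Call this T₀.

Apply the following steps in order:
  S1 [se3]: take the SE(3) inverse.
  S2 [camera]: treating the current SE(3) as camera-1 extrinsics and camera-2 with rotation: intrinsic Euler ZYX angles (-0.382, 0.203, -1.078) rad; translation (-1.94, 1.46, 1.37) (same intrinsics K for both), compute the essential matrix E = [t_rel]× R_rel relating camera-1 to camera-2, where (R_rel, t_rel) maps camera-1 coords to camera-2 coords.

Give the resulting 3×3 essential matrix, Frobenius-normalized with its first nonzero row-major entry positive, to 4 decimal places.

matrix = [0.1655 0.4507 -0.0638; 0.0718 0.4411 -0.3154; 0.2885 0.1878 0.5897]

source (fourbar_fk): coupler pose = R=[0.9543 -0.2989 0.0000; 0.2989 0.9543 0.0000; 0.0000 0.0000 1.0000], t=(-0.3583, 0.7376, 0.0000)
after S1 (invert_se3): R=[0.9543 0.2989 0.0000; -0.2989 0.9543 0.0000; 0.0000 0.0000 1.0000], t=(0.1215, -0.8110, 0.0000)
after S2 (essential): [0.1655 0.4507 -0.0638; 0.0718 0.4411 -0.3154; 0.2885 0.1878 0.5897]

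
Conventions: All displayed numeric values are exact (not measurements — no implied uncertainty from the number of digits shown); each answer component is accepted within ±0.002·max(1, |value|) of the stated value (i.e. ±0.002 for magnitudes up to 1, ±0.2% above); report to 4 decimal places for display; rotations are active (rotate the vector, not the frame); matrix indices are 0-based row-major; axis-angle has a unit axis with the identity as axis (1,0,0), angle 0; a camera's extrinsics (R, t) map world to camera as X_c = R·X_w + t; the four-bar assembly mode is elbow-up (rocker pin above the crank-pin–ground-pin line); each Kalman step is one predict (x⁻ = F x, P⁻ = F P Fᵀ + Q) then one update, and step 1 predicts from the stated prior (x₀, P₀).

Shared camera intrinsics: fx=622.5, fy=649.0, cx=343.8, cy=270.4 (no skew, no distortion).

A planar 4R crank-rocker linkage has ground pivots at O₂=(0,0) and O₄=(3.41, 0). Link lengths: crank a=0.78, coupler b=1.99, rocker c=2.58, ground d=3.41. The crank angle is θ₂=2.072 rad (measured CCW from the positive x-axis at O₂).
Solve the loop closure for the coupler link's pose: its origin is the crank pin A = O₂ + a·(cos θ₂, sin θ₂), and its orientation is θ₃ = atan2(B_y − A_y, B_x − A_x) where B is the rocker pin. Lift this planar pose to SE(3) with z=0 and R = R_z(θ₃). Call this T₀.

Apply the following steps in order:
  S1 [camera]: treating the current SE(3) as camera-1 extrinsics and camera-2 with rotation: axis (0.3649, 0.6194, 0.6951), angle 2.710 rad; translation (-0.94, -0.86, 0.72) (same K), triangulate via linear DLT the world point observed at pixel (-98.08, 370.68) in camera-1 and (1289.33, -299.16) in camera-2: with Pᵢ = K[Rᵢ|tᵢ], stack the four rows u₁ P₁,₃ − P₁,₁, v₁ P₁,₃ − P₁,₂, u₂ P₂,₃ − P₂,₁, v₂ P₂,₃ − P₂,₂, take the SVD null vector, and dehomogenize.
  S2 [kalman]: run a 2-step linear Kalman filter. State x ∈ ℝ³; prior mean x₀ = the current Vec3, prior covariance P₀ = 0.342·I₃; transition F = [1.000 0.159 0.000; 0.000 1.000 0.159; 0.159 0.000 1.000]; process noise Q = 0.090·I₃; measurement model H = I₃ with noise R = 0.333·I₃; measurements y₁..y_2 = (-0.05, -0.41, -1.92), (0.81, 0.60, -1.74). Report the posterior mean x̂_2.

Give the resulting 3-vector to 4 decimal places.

source (fourbar_fk): coupler pose = R=[0.8866 -0.4625 0.0000; 0.4625 0.8866 0.0000; 0.0000 0.0000 1.0000], t=(-0.3748, 0.6841, 0.0000)
after S1 (triangulate): (-0.8406, -0.0655, 1.5352)
after S2 (kf_track): (0.0651, 0.1169, -1.0193)

result = (0.0651, 0.1169, -1.0193)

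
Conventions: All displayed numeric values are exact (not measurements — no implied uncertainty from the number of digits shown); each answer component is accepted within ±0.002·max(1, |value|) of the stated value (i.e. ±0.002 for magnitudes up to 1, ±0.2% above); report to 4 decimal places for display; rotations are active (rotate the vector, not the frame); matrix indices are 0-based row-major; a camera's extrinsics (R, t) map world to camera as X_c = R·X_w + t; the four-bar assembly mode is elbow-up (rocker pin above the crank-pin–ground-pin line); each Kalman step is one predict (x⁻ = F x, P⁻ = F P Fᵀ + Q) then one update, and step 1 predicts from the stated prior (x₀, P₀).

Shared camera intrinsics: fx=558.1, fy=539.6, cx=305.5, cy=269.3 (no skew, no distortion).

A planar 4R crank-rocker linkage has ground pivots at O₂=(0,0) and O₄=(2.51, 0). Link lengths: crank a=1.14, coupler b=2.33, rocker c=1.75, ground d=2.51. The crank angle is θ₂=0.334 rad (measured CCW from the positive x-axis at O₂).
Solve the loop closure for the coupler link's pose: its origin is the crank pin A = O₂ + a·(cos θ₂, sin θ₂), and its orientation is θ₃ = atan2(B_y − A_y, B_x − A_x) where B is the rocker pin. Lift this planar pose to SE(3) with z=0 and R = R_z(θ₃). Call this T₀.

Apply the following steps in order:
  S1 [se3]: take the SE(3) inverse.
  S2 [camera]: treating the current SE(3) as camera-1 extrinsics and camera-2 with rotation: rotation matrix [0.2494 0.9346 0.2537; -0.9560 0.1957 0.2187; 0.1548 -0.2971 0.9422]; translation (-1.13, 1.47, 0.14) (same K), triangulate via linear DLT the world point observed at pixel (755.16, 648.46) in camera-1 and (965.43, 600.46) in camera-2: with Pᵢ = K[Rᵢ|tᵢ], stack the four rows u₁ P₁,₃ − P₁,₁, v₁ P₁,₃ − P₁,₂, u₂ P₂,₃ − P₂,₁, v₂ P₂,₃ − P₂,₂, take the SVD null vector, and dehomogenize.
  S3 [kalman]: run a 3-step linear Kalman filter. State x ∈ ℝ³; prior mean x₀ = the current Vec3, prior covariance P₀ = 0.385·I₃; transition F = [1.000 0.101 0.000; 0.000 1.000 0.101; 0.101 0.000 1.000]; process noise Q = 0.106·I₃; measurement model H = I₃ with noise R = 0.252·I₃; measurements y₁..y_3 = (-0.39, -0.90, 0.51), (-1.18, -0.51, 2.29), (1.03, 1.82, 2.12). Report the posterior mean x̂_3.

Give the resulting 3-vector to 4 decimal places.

result = (0.2907, 0.9052, 1.8695)

source (fourbar_fk): coupler pose = R=[0.8287 -0.5596 0.0000; 0.5596 0.8287 0.0000; 0.0000 0.0000 1.0000], t=(1.0770, 0.3737, 0.0000)
after S1 (invert_se3): R=[0.8287 0.5596 0.0000; -0.5596 0.8287 0.0000; 0.0000 0.0000 1.0000], t=(-1.1017, 0.2930, 0.0000)
after S2 (triangulate): (1.4966, 1.9532, 1.5287)
after S3 (kf_track): (0.2907, 0.9052, 1.8695)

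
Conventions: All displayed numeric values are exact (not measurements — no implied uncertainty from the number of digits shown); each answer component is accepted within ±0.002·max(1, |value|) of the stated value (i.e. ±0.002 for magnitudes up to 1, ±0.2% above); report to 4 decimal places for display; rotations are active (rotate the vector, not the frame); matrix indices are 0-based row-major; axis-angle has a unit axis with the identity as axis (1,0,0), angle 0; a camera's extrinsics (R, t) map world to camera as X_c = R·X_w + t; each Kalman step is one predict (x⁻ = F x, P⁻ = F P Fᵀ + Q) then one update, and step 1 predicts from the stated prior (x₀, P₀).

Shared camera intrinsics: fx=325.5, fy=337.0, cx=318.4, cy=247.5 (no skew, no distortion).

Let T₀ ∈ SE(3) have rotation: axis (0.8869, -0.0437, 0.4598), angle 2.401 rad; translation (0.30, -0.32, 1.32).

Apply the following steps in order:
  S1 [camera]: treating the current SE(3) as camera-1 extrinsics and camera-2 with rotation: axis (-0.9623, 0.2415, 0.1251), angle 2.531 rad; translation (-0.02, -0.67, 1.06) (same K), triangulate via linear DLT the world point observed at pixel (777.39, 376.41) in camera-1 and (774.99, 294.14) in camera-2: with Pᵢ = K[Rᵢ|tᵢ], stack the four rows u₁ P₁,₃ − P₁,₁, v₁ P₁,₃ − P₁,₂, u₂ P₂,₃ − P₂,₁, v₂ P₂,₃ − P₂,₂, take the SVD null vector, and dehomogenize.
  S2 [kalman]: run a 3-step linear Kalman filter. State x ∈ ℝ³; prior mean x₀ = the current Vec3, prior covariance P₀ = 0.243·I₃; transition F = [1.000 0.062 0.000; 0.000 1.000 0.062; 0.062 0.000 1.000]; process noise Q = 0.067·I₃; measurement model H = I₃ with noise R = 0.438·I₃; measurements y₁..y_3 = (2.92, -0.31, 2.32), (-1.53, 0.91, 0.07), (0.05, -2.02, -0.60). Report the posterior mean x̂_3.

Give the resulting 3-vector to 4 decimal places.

result = (0.2988, -0.7898, 0.3747)

after S1 (triangulate): (0.9098, -1.1560, 0.4833)
after S2 (kf_track): (0.2988, -0.7898, 0.3747)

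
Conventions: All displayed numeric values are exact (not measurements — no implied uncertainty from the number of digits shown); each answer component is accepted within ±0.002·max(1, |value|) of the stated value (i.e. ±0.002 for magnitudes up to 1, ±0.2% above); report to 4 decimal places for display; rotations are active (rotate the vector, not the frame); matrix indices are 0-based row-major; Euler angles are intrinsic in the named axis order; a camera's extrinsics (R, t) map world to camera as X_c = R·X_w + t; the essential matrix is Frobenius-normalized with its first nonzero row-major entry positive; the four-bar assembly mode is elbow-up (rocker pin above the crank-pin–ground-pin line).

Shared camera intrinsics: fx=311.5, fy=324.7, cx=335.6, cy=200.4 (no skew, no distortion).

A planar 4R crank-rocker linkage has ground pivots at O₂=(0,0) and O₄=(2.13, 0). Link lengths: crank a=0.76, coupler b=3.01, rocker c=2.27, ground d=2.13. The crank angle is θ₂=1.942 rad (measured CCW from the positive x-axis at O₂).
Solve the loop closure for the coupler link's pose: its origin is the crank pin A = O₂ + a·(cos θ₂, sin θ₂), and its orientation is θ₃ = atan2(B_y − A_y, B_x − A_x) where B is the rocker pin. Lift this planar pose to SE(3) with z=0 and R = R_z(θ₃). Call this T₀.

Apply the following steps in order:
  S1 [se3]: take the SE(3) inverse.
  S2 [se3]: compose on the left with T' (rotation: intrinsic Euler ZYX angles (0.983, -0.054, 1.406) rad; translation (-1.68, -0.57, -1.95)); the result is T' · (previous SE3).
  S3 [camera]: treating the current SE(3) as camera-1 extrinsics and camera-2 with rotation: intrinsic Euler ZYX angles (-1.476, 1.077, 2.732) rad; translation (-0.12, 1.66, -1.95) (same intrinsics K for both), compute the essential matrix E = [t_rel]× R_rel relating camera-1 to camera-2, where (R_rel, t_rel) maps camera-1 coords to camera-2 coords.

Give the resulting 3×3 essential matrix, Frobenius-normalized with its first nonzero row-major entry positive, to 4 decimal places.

source (fourbar_fk): coupler pose = R=[0.8562 -0.5167 0.0000; 0.5167 0.8562 0.0000; 0.0000 0.0000 1.0000], t=(-0.2757, 0.7082, 0.0000)
after S1 (invert_se3): R=[0.8562 0.5167 0.0000; -0.5167 0.8562 0.0000; 0.0000 0.0000 1.0000], t=(-0.1299, -0.7488, 0.0000)
after S2 (compose_se3): R=[0.5599 0.1440 0.8160; 0.6873 0.4693 -0.5544; -0.4628 0.8712 0.1638], t=(-1.6276, -0.7129, -2.6946)
after S3 (essential): [0.0823 0.4075 -0.1029; 0.2860 0.1118 -0.5934; 0.0551 -0.5644 -0.2203]

matrix = [0.0823 0.4075 -0.1029; 0.2860 0.1118 -0.5934; 0.0551 -0.5644 -0.2203]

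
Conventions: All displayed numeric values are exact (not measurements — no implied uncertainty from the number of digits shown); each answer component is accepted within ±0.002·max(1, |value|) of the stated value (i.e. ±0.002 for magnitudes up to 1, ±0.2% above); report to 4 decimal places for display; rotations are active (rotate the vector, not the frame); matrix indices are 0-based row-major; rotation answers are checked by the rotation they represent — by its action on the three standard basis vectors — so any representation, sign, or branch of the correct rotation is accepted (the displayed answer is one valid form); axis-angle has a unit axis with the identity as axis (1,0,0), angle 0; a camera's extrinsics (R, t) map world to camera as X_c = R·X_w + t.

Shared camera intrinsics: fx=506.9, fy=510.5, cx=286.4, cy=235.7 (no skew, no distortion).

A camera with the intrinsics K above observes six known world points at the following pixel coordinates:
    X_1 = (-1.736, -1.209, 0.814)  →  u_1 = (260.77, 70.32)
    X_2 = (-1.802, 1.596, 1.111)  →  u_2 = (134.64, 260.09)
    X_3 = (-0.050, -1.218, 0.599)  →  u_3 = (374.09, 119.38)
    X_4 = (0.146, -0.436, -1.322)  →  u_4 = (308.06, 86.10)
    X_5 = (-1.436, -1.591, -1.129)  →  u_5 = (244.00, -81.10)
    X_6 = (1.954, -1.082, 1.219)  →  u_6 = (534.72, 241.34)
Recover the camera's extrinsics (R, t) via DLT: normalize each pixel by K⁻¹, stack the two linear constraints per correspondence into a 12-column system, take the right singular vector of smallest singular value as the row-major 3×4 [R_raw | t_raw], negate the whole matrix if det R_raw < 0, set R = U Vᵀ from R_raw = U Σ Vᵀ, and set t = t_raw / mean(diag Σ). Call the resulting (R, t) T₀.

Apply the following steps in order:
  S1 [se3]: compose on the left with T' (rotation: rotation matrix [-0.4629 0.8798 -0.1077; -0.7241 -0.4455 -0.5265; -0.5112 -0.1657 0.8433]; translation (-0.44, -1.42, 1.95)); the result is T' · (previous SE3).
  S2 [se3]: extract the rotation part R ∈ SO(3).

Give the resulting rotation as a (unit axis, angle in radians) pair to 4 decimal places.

rotation (axis_angle) = ((0.4442, 0.4103, -0.7965), 1.6585)

source (pnp_recover): camera pose = R=[0.7779 -0.5727 0.2587; 0.5083 0.8155 0.2767; -0.3695 -0.0837 0.9255], t=(0.1300, -0.3899, 4.7797)
after S1 (compose_se3): R=[0.1270 0.9916 0.0240; -0.5952 0.0955 -0.7979; -0.7935 0.0870 0.6023], t=(-1.3582, -3.8569, 5.9790)
after S2 (rot_of_se3): [0.1270 0.9916 0.0240; -0.5952 0.0955 -0.7979; -0.7935 0.0870 0.6023]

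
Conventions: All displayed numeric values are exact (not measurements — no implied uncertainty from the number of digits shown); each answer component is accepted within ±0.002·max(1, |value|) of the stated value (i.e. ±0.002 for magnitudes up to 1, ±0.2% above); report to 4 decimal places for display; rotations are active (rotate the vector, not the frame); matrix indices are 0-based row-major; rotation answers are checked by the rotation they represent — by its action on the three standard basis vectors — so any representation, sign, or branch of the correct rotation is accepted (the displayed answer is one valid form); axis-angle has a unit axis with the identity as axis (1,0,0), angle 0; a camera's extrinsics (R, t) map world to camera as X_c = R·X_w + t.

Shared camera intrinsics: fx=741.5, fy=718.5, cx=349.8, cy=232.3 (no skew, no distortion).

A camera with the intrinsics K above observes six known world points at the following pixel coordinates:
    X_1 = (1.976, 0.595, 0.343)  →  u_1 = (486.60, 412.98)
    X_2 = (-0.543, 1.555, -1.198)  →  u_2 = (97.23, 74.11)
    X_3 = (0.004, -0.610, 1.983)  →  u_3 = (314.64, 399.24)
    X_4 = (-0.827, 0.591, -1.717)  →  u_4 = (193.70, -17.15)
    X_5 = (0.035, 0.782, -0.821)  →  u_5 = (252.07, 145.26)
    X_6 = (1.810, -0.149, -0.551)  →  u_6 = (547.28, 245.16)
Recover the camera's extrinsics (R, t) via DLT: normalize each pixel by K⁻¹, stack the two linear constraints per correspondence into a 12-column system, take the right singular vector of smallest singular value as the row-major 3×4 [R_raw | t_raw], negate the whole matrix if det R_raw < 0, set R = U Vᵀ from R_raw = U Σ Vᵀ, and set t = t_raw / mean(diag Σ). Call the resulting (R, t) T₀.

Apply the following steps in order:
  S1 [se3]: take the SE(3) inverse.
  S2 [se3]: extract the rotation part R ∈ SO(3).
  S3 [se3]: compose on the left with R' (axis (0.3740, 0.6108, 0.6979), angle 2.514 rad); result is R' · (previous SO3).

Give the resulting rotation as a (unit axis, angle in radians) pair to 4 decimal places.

source (pnp_recover): camera pose = R=[0.7980 -0.5780 -0.1704; 0.3583 0.2276 0.9054; -0.4845 -0.7836 0.3887], t=(-0.3500, -0.0300, 5.7600)
after S1 (invert_se3): R=[0.7980 0.3583 -0.4845; -0.5780 0.2276 -0.7836; -0.1704 0.9054 0.3887], t=(3.0811, 4.3183, -2.2716)
after S2 (rot_of_se3): [0.7980 0.3583 -0.4845; -0.5780 0.2276 -0.7836; -0.1704 0.9054 0.3887]
after S3 (compose_so3): [-0.5877 0.5539 0.5898; 0.6405 0.7638 -0.0790; -0.4943 0.3313 -0.8037]

rotation (axis_angle) = ((0.3530, 0.9326, 0.0746), 2.5214)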